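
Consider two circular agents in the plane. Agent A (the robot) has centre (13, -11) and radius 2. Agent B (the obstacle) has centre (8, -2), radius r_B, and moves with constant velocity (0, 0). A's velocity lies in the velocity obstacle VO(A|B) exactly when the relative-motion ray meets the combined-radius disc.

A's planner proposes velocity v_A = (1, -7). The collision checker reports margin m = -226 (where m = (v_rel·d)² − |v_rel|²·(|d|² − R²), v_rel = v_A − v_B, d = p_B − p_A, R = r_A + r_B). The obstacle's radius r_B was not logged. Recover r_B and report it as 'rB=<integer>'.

m = -226
d = (-5, 9);  v_rel = (1, -7),  |v_rel|² = 50
v_rel×d = (1)·(9) − (-7)·(-5) = -26
since m = R²·50 − (-26)²:  R² = (676 + -226) / 50 = 9
R = √9 = 3  ⇒  r_B = 3 − 2 = 1

rB=1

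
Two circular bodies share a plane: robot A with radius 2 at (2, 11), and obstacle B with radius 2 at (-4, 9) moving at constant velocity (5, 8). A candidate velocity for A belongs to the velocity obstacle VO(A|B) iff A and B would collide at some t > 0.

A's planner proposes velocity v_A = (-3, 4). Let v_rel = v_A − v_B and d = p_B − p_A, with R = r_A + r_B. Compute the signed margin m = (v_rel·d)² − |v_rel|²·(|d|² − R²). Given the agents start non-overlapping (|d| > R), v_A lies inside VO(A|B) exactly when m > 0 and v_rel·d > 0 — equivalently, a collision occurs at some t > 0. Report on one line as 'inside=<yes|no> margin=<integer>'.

d = (-6, -2),  |d|² = 40;  R = 2+2 = 4,  c = 40−4² = 24
v_rel = (-8, -4),  |v_rel|² = 80;  v_rel·d = (-8)·(-6) + (-4)·(-2) = 56
80·t² − 112·t + 24 = 0  ⇒  m = 56² − 80·24 = 1216
m = 1216 > 0,  v_rel·d = 56 > 0  ⇒  inside

inside=yes margin=1216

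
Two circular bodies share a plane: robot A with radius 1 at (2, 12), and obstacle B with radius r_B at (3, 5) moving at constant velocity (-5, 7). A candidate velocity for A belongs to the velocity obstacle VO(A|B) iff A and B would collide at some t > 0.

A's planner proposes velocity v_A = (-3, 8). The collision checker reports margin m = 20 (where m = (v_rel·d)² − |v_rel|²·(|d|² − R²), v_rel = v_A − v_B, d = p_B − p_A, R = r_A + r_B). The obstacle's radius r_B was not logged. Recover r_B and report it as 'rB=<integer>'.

m = 20
d = (1, -7);  v_rel = (2, 1),  |v_rel|² = 5
v_rel×d = (2)·(-7) − (1)·(1) = -15
since m = R²·5 − (-15)²:  R² = (225 + 20) / 5 = 49
R = √49 = 7  ⇒  r_B = 7 − 1 = 6

rB=6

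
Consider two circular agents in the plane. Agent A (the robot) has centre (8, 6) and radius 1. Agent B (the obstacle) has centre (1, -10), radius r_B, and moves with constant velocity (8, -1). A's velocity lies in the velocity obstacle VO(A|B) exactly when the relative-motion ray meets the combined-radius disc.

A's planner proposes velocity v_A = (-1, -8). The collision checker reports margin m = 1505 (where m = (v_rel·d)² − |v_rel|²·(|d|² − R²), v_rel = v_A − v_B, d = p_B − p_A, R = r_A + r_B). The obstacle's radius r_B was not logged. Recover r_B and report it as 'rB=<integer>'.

m = 1505
d = (-7, -16);  v_rel = (-9, -7),  |v_rel|² = 130
v_rel×d = (-9)·(-16) − (-7)·(-7) = 95
since m = R²·130 − 95²:  R² = (9025 + 1505) / 130 = 81
R = √81 = 9  ⇒  r_B = 9 − 1 = 8

rB=8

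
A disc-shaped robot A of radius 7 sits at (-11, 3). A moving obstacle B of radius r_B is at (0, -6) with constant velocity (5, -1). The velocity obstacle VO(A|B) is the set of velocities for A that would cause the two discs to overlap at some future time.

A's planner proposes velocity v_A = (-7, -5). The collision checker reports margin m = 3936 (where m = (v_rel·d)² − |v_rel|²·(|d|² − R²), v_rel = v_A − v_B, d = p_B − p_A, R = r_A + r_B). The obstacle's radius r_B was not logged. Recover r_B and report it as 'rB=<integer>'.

m = 3936
d = (11, -9);  v_rel = (-12, -4),  |v_rel|² = 160
v_rel×d = (-12)·(-9) − (-4)·(11) = 152
since m = R²·160 − 152²:  R² = (23104 + 3936) / 160 = 169
R = √169 = 13  ⇒  r_B = 13 − 7 = 6

rB=6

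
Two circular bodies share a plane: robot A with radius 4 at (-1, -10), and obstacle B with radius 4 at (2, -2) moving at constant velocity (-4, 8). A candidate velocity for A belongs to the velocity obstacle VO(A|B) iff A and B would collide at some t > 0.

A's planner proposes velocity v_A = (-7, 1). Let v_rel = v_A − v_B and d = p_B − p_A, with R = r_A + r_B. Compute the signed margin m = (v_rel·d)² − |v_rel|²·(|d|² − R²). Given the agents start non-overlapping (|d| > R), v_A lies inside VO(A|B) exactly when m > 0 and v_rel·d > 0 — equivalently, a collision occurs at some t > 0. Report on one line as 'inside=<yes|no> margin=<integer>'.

d = (3, 8),  |d|² = 73;  R = 4+4 = 8,  c = 73−8² = 9
v_rel = (-3, -7),  |v_rel|² = 58;  v_rel·d = (-3)·(3) + (-7)·(8) = -65
58·t² + 130·t + 9 = 0  ⇒  m = (-65)² − 58·9 = 3703
m = 3703 > 0,  v_rel·d = -65 < 0  ⇒  outside

inside=no margin=3703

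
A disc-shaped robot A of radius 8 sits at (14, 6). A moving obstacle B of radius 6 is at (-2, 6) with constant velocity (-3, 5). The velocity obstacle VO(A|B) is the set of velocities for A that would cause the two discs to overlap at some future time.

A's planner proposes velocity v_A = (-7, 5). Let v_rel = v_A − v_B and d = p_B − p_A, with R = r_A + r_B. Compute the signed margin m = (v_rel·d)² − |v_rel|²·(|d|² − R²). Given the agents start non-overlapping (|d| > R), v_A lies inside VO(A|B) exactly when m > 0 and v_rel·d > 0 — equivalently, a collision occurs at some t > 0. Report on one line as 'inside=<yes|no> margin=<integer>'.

d = (-16, 0),  |d|² = 256;  R = 8+6 = 14,  c = 256−14² = 60
v_rel = (-4, 0),  |v_rel|² = 16;  v_rel·d = (-4)·(-16) + (0)·(0) = 64
16·t² − 128·t + 60 = 0  ⇒  m = 64² − 16·60 = 3136
m = 3136 > 0,  v_rel·d = 64 > 0  ⇒  inside

inside=yes margin=3136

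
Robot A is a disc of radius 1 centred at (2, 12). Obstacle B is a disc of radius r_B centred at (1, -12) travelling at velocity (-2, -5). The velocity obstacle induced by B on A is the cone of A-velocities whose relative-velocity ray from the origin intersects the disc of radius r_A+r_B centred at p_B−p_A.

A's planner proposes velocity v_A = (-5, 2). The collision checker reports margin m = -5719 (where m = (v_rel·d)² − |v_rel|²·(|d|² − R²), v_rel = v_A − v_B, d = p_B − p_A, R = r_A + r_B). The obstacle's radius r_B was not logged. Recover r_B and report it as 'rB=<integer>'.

m = -5719
d = (-1, -24);  v_rel = (-3, 7),  |v_rel|² = 58
v_rel×d = (-3)·(-24) − (7)·(-1) = 79
since m = R²·58 − 79²:  R² = (6241 + -5719) / 58 = 9
R = √9 = 3  ⇒  r_B = 3 − 1 = 2

rB=2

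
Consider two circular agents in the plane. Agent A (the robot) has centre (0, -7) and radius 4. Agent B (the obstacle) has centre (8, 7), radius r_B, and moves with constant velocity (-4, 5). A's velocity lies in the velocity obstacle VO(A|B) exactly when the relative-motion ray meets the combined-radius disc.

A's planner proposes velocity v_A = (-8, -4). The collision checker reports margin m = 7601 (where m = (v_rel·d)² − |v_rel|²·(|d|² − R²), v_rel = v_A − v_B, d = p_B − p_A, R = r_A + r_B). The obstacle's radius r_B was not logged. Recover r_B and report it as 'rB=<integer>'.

m = 7601
d = (8, 14);  v_rel = (-4, -9),  |v_rel|² = 97
v_rel×d = (-4)·(14) − (-9)·(8) = 16
since m = R²·97 − 16²:  R² = (256 + 7601) / 97 = 81
R = √81 = 9  ⇒  r_B = 9 − 4 = 5

rB=5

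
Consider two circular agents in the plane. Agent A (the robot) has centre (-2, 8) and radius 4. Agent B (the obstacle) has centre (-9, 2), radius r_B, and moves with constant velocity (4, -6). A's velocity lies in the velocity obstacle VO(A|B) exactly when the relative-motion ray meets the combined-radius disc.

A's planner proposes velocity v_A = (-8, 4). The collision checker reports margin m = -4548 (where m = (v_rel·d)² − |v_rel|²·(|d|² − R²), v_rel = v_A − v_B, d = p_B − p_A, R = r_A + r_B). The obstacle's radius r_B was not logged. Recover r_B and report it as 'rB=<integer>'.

m = -4548
d = (-7, -6);  v_rel = (-12, 10),  |v_rel|² = 244
v_rel×d = (-12)·(-6) − (10)·(-7) = 142
since m = R²·244 − 142²:  R² = (20164 + -4548) / 244 = 64
R = √64 = 8  ⇒  r_B = 8 − 4 = 4

rB=4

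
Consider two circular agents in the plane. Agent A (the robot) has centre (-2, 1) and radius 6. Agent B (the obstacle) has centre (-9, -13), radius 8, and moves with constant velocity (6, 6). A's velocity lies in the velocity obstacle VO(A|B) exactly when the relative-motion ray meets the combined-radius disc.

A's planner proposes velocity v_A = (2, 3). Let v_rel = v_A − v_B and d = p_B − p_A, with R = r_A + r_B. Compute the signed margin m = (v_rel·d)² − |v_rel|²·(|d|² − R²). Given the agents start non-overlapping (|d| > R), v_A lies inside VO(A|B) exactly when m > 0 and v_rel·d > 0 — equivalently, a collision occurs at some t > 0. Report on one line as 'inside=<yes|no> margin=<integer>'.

d = (-7, -14),  |d|² = 245;  R = 6+8 = 14,  c = 245−14² = 49
v_rel = (-4, -3),  |v_rel|² = 25;  v_rel·d = (-4)·(-7) + (-3)·(-14) = 70
25·t² − 140·t + 49 = 0  ⇒  m = 70² − 25·49 = 3675
m = 3675 > 0,  v_rel·d = 70 > 0  ⇒  inside

inside=yes margin=3675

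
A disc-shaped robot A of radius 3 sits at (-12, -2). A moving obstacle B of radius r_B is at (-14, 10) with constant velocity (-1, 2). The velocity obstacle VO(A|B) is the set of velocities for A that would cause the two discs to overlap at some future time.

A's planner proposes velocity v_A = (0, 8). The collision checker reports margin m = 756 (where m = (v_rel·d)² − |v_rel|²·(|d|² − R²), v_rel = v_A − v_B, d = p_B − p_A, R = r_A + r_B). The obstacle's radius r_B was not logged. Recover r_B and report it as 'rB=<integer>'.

m = 756
d = (-2, 12);  v_rel = (1, 6),  |v_rel|² = 37
v_rel×d = (1)·(12) − (6)·(-2) = 24
since m = R²·37 − 24²:  R² = (576 + 756) / 37 = 36
R = √36 = 6  ⇒  r_B = 6 − 3 = 3

rB=3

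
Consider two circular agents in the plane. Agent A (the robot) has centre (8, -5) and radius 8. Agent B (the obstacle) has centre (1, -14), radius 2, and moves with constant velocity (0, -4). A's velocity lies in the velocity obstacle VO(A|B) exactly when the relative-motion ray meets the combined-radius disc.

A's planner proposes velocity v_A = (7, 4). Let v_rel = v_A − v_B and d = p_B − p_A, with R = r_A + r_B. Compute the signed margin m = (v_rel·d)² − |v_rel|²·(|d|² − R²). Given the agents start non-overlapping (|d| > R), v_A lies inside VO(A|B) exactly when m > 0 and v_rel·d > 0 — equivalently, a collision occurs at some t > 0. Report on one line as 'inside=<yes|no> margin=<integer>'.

d = (-7, -9),  |d|² = 130;  R = 8+2 = 10,  c = 130−10² = 30
v_rel = (7, 8),  |v_rel|² = 113;  v_rel·d = (7)·(-7) + (8)·(-9) = -121
113·t² + 242·t + 30 = 0  ⇒  m = (-121)² − 113·30 = 11251
m = 11251 > 0,  v_rel·d = -121 < 0  ⇒  outside

inside=no margin=11251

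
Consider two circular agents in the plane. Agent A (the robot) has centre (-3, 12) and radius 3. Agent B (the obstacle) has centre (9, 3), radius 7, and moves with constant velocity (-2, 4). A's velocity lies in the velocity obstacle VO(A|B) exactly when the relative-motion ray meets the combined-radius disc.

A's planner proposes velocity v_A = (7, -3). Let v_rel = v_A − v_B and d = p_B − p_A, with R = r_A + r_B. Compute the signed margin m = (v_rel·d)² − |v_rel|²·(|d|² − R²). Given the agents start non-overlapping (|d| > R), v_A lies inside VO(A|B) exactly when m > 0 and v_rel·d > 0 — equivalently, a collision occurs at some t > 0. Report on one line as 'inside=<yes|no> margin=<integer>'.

d = (12, -9),  |d|² = 225;  R = 3+7 = 10,  c = 225−10² = 125
v_rel = (9, -7),  |v_rel|² = 130;  v_rel·d = (9)·(12) + (-7)·(-9) = 171
130·t² − 342·t + 125 = 0  ⇒  m = 171² − 130·125 = 12991
m = 12991 > 0,  v_rel·d = 171 > 0  ⇒  inside

inside=yes margin=12991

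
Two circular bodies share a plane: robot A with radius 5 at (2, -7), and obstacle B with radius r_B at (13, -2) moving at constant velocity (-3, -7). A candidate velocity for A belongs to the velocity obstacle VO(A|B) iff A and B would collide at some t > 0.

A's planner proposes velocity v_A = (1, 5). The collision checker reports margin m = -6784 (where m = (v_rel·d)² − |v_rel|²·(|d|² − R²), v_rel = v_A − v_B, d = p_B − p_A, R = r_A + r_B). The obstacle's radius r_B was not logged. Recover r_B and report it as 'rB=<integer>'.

m = -6784
d = (11, 5);  v_rel = (4, 12),  |v_rel|² = 160
v_rel×d = (4)·(5) − (12)·(11) = -112
since m = R²·160 − (-112)²:  R² = (12544 + -6784) / 160 = 36
R = √36 = 6  ⇒  r_B = 6 − 5 = 1

rB=1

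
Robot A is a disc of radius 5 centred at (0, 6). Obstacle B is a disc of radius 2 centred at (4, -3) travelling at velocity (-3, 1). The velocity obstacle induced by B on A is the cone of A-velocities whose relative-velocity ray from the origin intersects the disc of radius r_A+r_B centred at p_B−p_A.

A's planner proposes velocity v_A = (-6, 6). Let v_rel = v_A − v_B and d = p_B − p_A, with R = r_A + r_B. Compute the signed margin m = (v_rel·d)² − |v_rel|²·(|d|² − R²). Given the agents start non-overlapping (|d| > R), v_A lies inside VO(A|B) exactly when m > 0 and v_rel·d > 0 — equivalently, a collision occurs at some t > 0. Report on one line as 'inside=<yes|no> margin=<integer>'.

d = (4, -9),  |d|² = 97;  R = 5+2 = 7,  c = 97−7² = 48
v_rel = (-3, 5),  |v_rel|² = 34;  v_rel·d = (-3)·(4) + (5)·(-9) = -57
34·t² + 114·t + 48 = 0  ⇒  m = (-57)² − 34·48 = 1617
m = 1617 > 0,  v_rel·d = -57 < 0  ⇒  outside

inside=no margin=1617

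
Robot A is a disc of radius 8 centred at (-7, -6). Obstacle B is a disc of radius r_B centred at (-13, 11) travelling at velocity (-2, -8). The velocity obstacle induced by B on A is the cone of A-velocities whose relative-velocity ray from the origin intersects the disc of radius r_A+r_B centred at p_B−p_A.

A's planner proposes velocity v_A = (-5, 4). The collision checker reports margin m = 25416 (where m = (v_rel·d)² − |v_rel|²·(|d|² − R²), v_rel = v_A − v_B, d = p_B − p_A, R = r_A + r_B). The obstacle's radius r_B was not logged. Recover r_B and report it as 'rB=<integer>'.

m = 25416
d = (-6, 17);  v_rel = (-3, 12),  |v_rel|² = 153
v_rel×d = (-3)·(17) − (12)·(-6) = 21
since m = R²·153 − 21²:  R² = (441 + 25416) / 153 = 169
R = √169 = 13  ⇒  r_B = 13 − 8 = 5

rB=5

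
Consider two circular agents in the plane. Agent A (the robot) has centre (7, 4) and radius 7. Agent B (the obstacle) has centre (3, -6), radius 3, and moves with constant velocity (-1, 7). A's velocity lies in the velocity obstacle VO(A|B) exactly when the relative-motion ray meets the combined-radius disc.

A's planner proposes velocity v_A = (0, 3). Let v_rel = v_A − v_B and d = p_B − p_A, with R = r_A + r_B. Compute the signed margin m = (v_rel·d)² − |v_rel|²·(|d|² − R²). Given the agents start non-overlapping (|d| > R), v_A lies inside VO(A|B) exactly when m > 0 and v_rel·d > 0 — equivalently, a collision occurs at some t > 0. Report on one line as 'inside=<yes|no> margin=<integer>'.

d = (-4, -10),  |d|² = 116;  R = 7+3 = 10,  c = 116−10² = 16
v_rel = (1, -4),  |v_rel|² = 17;  v_rel·d = (1)·(-4) + (-4)·(-10) = 36
17·t² − 72·t + 16 = 0  ⇒  m = 36² − 17·16 = 1024
m = 1024 > 0,  v_rel·d = 36 > 0  ⇒  inside

inside=yes margin=1024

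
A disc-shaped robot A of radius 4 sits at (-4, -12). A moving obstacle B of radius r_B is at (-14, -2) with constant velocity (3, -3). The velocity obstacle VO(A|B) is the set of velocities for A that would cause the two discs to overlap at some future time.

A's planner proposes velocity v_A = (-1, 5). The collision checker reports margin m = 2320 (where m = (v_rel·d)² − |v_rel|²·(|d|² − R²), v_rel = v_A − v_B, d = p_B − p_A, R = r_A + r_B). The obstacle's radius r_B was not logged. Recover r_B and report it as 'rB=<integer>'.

m = 2320
d = (-10, 10);  v_rel = (-4, 8),  |v_rel|² = 80
v_rel×d = (-4)·(10) − (8)·(-10) = 40
since m = R²·80 − 40²:  R² = (1600 + 2320) / 80 = 49
R = √49 = 7  ⇒  r_B = 7 − 4 = 3

rB=3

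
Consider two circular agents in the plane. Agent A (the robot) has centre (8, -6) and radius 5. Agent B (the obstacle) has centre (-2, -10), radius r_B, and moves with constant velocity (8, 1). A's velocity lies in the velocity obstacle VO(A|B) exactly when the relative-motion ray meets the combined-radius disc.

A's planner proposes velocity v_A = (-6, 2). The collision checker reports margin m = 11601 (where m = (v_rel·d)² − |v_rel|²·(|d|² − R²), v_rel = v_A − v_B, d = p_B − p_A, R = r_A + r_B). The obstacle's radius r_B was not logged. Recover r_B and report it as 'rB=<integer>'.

m = 11601
d = (-10, -4);  v_rel = (-14, 1),  |v_rel|² = 197
v_rel×d = (-14)·(-4) − (1)·(-10) = 66
since m = R²·197 − 66²:  R² = (4356 + 11601) / 197 = 81
R = √81 = 9  ⇒  r_B = 9 − 5 = 4

rB=4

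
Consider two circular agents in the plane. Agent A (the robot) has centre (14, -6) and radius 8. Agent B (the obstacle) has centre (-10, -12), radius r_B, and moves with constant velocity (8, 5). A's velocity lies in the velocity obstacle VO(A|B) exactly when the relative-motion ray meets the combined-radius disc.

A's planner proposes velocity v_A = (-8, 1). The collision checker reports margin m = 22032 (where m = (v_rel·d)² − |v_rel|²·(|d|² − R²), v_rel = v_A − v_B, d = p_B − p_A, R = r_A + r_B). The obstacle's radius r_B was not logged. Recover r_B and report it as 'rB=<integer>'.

m = 22032
d = (-24, -6);  v_rel = (-16, -4),  |v_rel|² = 272
v_rel×d = (-16)·(-6) − (-4)·(-24) = 0
since m = R²·272 − 0²:  R² = (0 + 22032) / 272 = 81
R = √81 = 9  ⇒  r_B = 9 − 8 = 1

rB=1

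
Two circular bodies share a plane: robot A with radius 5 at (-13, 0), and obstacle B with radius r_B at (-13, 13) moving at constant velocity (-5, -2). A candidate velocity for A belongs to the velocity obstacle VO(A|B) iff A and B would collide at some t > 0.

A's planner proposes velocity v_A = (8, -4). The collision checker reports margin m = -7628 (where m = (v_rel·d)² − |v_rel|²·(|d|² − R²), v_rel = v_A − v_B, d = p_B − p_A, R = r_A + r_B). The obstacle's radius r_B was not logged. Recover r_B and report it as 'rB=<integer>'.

m = -7628
d = (0, 13);  v_rel = (13, -2),  |v_rel|² = 173
v_rel×d = (13)·(13) − (-2)·(0) = 169
since m = R²·173 − 169²:  R² = (28561 + -7628) / 173 = 121
R = √121 = 11  ⇒  r_B = 11 − 5 = 6

rB=6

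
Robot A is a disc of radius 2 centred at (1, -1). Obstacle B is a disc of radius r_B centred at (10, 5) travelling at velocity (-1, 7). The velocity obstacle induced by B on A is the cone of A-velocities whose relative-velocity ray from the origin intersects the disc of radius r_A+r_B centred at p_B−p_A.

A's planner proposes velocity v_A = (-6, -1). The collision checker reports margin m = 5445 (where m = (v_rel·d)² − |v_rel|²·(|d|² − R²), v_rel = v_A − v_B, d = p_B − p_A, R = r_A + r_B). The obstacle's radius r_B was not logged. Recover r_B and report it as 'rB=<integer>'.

m = 5445
d = (9, 6);  v_rel = (-5, -8),  |v_rel|² = 89
v_rel×d = (-5)·(6) − (-8)·(9) = 42
since m = R²·89 − 42²:  R² = (1764 + 5445) / 89 = 81
R = √81 = 9  ⇒  r_B = 9 − 2 = 7

rB=7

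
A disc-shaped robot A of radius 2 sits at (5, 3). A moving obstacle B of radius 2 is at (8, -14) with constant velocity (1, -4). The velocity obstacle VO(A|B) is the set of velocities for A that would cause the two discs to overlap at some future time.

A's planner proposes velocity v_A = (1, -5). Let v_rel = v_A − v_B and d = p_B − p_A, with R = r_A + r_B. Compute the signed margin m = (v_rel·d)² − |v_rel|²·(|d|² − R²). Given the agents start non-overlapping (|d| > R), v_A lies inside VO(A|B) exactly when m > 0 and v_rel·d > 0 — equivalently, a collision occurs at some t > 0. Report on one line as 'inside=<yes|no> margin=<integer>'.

d = (3, -17),  |d|² = 298;  R = 2+2 = 4,  c = 298−4² = 282
v_rel = (0, -1),  |v_rel|² = 1;  v_rel·d = (0)·(3) + (-1)·(-17) = 17
1·t² − 34·t + 282 = 0  ⇒  m = 17² − 1·282 = 7
m = 7 > 0,  v_rel·d = 17 > 0  ⇒  inside

inside=yes margin=7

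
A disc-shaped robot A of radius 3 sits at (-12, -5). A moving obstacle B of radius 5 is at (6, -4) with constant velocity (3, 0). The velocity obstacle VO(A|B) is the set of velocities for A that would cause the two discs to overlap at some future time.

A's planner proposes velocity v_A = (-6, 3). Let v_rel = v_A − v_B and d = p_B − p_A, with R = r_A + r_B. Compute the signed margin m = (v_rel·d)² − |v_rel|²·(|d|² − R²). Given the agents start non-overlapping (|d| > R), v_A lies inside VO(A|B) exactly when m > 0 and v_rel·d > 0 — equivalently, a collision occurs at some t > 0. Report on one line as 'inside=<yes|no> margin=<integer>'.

d = (18, 1),  |d|² = 325;  R = 3+5 = 8,  c = 325−8² = 261
v_rel = (-9, 3),  |v_rel|² = 90;  v_rel·d = (-9)·(18) + (3)·(1) = -159
90·t² + 318·t + 261 = 0  ⇒  m = (-159)² − 90·261 = 1791
m = 1791 > 0,  v_rel·d = -159 < 0  ⇒  outside

inside=no margin=1791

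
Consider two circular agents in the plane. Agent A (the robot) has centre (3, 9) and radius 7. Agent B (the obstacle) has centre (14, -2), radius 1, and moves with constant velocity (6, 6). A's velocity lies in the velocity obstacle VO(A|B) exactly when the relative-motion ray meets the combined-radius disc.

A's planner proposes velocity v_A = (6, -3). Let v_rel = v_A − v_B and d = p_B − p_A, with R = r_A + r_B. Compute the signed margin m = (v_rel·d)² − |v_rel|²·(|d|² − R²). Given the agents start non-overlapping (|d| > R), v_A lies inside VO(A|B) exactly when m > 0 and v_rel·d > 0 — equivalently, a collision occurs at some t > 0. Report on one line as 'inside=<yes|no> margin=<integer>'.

d = (11, -11),  |d|² = 242;  R = 7+1 = 8,  c = 242−8² = 178
v_rel = (0, -9),  |v_rel|² = 81;  v_rel·d = (0)·(11) + (-9)·(-11) = 99
81·t² − 198·t + 178 = 0  ⇒  m = 99² − 81·178 = -4617
m = -4617 < 0,  v_rel·d = 99 > 0  ⇒  outside

inside=no margin=-4617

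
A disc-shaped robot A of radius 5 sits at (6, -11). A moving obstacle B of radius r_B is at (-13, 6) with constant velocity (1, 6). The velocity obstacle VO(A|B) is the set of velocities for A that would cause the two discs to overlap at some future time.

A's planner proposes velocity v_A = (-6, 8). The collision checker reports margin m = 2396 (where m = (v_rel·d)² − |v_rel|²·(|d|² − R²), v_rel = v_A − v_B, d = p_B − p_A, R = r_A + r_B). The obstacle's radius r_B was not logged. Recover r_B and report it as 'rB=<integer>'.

m = 2396
d = (-19, 17);  v_rel = (-7, 2),  |v_rel|² = 53
v_rel×d = (-7)·(17) − (2)·(-19) = -81
since m = R²·53 − (-81)²:  R² = (6561 + 2396) / 53 = 169
R = √169 = 13  ⇒  r_B = 13 − 5 = 8

rB=8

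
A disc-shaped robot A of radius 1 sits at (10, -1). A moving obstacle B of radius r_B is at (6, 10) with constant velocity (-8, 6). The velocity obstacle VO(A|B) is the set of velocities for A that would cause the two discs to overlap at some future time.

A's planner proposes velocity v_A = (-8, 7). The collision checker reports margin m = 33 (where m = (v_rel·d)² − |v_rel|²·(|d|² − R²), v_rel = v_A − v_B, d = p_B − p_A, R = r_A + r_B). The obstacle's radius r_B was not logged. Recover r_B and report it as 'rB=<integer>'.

m = 33
d = (-4, 11);  v_rel = (0, 1),  |v_rel|² = 1
v_rel×d = (0)·(11) − (1)·(-4) = 4
since m = R²·1 − 4²:  R² = (16 + 33) / 1 = 49
R = √49 = 7  ⇒  r_B = 7 − 1 = 6

rB=6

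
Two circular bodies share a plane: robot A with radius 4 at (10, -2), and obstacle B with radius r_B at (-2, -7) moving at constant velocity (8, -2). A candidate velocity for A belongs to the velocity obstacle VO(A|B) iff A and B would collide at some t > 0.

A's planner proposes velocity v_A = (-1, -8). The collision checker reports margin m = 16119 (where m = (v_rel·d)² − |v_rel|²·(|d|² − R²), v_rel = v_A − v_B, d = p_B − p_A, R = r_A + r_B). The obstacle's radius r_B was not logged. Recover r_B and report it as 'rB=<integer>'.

m = 16119
d = (-12, -5);  v_rel = (-9, -6),  |v_rel|² = 117
v_rel×d = (-9)·(-5) − (-6)·(-12) = -27
since m = R²·117 − (-27)²:  R² = (729 + 16119) / 117 = 144
R = √144 = 12  ⇒  r_B = 12 − 4 = 8

rB=8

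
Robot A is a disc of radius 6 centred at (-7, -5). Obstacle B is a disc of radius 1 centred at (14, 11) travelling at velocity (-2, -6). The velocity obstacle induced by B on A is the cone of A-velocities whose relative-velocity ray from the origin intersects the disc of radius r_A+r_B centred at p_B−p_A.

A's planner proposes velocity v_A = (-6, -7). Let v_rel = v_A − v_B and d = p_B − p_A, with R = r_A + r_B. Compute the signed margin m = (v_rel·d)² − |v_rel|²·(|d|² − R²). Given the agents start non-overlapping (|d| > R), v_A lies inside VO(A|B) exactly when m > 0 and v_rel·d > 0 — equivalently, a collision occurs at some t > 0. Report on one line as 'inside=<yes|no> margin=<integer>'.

d = (21, 16),  |d|² = 697;  R = 6+1 = 7,  c = 697−7² = 648
v_rel = (-4, -1),  |v_rel|² = 17;  v_rel·d = (-4)·(21) + (-1)·(16) = -100
17·t² + 200·t + 648 = 0  ⇒  m = (-100)² − 17·648 = -1016
m = -1016 < 0,  v_rel·d = -100 < 0  ⇒  outside

inside=no margin=-1016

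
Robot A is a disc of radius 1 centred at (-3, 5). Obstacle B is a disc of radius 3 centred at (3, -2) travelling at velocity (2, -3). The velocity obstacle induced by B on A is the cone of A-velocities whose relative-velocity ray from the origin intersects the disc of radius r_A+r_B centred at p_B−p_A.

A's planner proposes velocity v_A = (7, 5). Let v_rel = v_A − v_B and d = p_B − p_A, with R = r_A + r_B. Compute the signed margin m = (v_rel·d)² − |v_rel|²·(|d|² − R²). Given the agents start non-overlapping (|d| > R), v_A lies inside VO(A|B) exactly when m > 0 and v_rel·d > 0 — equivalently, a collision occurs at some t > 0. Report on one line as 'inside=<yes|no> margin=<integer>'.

d = (6, -7),  |d|² = 85;  R = 1+3 = 4,  c = 85−4² = 69
v_rel = (5, 8),  |v_rel|² = 89;  v_rel·d = (5)·(6) + (8)·(-7) = -26
89·t² + 52·t + 69 = 0  ⇒  m = (-26)² − 89·69 = -5465
m = -5465 < 0,  v_rel·d = -26 < 0  ⇒  outside

inside=no margin=-5465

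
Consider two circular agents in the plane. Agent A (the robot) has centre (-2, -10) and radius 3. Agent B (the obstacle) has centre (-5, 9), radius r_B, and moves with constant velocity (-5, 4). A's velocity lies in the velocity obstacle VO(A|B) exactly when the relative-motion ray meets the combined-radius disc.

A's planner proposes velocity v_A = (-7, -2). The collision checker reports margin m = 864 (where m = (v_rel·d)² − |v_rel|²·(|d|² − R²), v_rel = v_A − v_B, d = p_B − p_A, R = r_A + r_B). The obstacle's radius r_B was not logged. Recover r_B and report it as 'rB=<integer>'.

m = 864
d = (-3, 19);  v_rel = (-2, -6),  |v_rel|² = 40
v_rel×d = (-2)·(19) − (-6)·(-3) = -56
since m = R²·40 − (-56)²:  R² = (3136 + 864) / 40 = 100
R = √100 = 10  ⇒  r_B = 10 − 3 = 7

rB=7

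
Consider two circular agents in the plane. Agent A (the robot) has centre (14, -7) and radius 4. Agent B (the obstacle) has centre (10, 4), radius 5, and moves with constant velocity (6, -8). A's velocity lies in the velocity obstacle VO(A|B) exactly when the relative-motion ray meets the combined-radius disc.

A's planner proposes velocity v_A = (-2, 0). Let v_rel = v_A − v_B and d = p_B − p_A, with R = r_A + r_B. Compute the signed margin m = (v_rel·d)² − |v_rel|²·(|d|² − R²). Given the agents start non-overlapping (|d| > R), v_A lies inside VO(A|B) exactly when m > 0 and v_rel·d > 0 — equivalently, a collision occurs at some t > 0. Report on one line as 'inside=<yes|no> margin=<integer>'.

d = (-4, 11),  |d|² = 137;  R = 4+5 = 9,  c = 137−9² = 56
v_rel = (-8, 8),  |v_rel|² = 128;  v_rel·d = (-8)·(-4) + (8)·(11) = 120
128·t² − 240·t + 56 = 0  ⇒  m = 120² − 128·56 = 7232
m = 7232 > 0,  v_rel·d = 120 > 0  ⇒  inside

inside=yes margin=7232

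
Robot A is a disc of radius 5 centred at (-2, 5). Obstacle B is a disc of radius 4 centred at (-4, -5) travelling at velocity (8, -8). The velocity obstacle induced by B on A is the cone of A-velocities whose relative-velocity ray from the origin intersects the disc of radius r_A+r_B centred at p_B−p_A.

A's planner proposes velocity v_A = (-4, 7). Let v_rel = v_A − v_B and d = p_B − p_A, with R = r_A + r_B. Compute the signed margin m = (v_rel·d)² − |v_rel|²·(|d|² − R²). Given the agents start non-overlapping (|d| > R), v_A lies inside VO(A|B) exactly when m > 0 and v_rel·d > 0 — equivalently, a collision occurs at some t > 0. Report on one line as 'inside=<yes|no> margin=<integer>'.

d = (-2, -10),  |d|² = 104;  R = 5+4 = 9,  c = 104−9² = 23
v_rel = (-12, 15),  |v_rel|² = 369;  v_rel·d = (-12)·(-2) + (15)·(-10) = -126
369·t² + 252·t + 23 = 0  ⇒  m = (-126)² − 369·23 = 7389
m = 7389 > 0,  v_rel·d = -126 < 0  ⇒  outside

inside=no margin=7389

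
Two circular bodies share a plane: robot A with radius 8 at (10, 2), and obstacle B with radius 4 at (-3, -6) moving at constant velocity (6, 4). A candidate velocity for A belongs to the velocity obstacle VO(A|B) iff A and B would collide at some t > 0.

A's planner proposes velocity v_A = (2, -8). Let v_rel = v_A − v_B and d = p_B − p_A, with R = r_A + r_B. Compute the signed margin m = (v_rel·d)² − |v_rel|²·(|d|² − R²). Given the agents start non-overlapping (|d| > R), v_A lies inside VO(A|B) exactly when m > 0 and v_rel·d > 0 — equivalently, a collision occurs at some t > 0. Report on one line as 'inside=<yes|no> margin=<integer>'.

d = (-13, -8),  |d|² = 233;  R = 8+4 = 12,  c = 233−12² = 89
v_rel = (-4, -12),  |v_rel|² = 160;  v_rel·d = (-4)·(-13) + (-12)·(-8) = 148
160·t² − 296·t + 89 = 0  ⇒  m = 148² − 160·89 = 7664
m = 7664 > 0,  v_rel·d = 148 > 0  ⇒  inside

inside=yes margin=7664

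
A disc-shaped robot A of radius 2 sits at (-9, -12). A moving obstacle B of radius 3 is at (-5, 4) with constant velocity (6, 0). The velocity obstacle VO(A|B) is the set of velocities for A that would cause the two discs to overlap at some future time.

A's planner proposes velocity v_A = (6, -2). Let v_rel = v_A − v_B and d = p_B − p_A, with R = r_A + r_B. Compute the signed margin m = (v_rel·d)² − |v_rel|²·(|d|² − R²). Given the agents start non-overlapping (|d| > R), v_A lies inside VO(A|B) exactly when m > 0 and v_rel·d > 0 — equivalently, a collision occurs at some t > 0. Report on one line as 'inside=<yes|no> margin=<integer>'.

d = (4, 16),  |d|² = 272;  R = 2+3 = 5,  c = 272−5² = 247
v_rel = (0, -2),  |v_rel|² = 4;  v_rel·d = (0)·(4) + (-2)·(16) = -32
4·t² + 64·t + 247 = 0  ⇒  m = (-32)² − 4·247 = 36
m = 36 > 0,  v_rel·d = -32 < 0  ⇒  outside

inside=no margin=36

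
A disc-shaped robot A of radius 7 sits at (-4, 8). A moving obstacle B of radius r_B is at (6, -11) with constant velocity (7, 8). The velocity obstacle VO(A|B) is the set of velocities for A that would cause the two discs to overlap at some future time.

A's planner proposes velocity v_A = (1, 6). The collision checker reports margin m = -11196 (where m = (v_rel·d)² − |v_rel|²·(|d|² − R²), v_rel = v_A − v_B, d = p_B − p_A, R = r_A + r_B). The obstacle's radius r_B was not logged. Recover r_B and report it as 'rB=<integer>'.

m = -11196
d = (10, -19);  v_rel = (-6, -2),  |v_rel|² = 40
v_rel×d = (-6)·(-19) − (-2)·(10) = 134
since m = R²·40 − 134²:  R² = (17956 + -11196) / 40 = 169
R = √169 = 13  ⇒  r_B = 13 − 7 = 6

rB=6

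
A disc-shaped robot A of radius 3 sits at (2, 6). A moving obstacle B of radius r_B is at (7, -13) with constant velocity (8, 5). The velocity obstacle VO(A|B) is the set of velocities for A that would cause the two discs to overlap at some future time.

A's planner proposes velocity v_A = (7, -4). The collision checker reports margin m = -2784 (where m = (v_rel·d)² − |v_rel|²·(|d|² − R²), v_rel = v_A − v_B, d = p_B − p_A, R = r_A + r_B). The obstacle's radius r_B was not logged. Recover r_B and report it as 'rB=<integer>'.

m = -2784
d = (5, -19);  v_rel = (-1, -9),  |v_rel|² = 82
v_rel×d = (-1)·(-19) − (-9)·(5) = 64
since m = R²·82 − 64²:  R² = (4096 + -2784) / 82 = 16
R = √16 = 4  ⇒  r_B = 4 − 3 = 1

rB=1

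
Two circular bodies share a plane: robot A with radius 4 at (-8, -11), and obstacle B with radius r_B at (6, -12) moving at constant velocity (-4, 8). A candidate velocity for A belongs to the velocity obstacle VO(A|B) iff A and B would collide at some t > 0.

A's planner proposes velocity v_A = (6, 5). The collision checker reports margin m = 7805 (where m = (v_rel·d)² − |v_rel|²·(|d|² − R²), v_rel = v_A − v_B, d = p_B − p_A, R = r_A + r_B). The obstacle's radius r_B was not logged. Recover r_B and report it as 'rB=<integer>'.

m = 7805
d = (14, -1);  v_rel = (10, -3),  |v_rel|² = 109
v_rel×d = (10)·(-1) − (-3)·(14) = 32
since m = R²·109 − 32²:  R² = (1024 + 7805) / 109 = 81
R = √81 = 9  ⇒  r_B = 9 − 4 = 5

rB=5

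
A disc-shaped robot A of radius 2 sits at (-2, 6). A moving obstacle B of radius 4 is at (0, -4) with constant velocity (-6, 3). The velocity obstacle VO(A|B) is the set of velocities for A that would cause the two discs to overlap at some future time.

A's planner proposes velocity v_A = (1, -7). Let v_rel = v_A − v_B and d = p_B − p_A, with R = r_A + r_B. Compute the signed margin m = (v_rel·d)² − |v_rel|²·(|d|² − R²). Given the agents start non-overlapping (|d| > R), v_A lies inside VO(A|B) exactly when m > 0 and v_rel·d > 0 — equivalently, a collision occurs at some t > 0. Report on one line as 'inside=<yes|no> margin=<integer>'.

d = (2, -10),  |d|² = 104;  R = 2+4 = 6,  c = 104−6² = 68
v_rel = (7, -10),  |v_rel|² = 149;  v_rel·d = (7)·(2) + (-10)·(-10) = 114
149·t² − 228·t + 68 = 0  ⇒  m = 114² − 149·68 = 2864
m = 2864 > 0,  v_rel·d = 114 > 0  ⇒  inside

inside=yes margin=2864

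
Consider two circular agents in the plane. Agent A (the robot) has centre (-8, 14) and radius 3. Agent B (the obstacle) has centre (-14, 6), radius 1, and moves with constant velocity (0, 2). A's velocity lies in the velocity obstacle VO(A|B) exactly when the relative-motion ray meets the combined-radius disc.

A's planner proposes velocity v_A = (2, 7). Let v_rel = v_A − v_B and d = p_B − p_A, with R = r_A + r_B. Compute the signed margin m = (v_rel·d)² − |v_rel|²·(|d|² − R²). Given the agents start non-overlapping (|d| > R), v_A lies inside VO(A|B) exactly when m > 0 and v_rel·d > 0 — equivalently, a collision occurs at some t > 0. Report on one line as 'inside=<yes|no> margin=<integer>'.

d = (-6, -8),  |d|² = 100;  R = 3+1 = 4,  c = 100−4² = 84
v_rel = (2, 5),  |v_rel|² = 29;  v_rel·d = (2)·(-6) + (5)·(-8) = -52
29·t² + 104·t + 84 = 0  ⇒  m = (-52)² − 29·84 = 268
m = 268 > 0,  v_rel·d = -52 < 0  ⇒  outside

inside=no margin=268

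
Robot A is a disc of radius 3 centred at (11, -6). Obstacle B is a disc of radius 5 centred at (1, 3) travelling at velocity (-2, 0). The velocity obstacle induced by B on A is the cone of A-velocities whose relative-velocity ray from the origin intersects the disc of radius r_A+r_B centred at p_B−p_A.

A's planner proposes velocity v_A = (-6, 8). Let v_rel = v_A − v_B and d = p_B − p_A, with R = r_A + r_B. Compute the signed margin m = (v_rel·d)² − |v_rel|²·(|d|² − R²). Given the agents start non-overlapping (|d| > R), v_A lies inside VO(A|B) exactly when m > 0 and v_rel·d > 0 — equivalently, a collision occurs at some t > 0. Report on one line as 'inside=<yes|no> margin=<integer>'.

d = (-10, 9),  |d|² = 181;  R = 3+5 = 8,  c = 181−8² = 117
v_rel = (-4, 8),  |v_rel|² = 80;  v_rel·d = (-4)·(-10) + (8)·(9) = 112
80·t² − 224·t + 117 = 0  ⇒  m = 112² − 80·117 = 3184
m = 3184 > 0,  v_rel·d = 112 > 0  ⇒  inside

inside=yes margin=3184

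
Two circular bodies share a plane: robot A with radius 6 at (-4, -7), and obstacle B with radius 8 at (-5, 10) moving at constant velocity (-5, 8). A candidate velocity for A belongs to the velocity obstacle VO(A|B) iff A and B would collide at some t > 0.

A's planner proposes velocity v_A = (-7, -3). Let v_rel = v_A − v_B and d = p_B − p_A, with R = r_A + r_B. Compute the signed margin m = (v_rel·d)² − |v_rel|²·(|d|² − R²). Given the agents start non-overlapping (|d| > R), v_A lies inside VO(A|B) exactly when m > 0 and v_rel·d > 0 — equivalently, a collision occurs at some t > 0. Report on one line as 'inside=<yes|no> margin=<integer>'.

d = (-1, 17),  |d|² = 290;  R = 6+8 = 14,  c = 290−14² = 94
v_rel = (-2, -11),  |v_rel|² = 125;  v_rel·d = (-2)·(-1) + (-11)·(17) = -185
125·t² + 370·t + 94 = 0  ⇒  m = (-185)² − 125·94 = 22475
m = 22475 > 0,  v_rel·d = -185 < 0  ⇒  outside

inside=no margin=22475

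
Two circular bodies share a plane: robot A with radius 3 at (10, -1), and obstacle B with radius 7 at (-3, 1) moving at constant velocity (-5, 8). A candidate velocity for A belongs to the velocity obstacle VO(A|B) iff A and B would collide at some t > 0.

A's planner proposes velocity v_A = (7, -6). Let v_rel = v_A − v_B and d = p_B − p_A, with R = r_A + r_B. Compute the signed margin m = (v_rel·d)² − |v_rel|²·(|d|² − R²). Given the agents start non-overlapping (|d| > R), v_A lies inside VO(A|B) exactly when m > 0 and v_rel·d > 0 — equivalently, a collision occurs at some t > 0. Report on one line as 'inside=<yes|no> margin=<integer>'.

d = (-13, 2),  |d|² = 173;  R = 3+7 = 10,  c = 173−10² = 73
v_rel = (12, -14),  |v_rel|² = 340;  v_rel·d = (12)·(-13) + (-14)·(2) = -184
340·t² + 368·t + 73 = 0  ⇒  m = (-184)² − 340·73 = 9036
m = 9036 > 0,  v_rel·d = -184 < 0  ⇒  outside

inside=no margin=9036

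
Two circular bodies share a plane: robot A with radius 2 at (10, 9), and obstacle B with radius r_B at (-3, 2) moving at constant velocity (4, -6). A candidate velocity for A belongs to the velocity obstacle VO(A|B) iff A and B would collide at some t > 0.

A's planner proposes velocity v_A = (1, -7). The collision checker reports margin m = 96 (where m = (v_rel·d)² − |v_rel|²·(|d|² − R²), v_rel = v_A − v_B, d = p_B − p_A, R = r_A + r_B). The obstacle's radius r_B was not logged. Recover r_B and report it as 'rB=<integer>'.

m = 96
d = (-13, -7);  v_rel = (-3, -1),  |v_rel|² = 10
v_rel×d = (-3)·(-7) − (-1)·(-13) = 8
since m = R²·10 − 8²:  R² = (64 + 96) / 10 = 16
R = √16 = 4  ⇒  r_B = 4 − 2 = 2

rB=2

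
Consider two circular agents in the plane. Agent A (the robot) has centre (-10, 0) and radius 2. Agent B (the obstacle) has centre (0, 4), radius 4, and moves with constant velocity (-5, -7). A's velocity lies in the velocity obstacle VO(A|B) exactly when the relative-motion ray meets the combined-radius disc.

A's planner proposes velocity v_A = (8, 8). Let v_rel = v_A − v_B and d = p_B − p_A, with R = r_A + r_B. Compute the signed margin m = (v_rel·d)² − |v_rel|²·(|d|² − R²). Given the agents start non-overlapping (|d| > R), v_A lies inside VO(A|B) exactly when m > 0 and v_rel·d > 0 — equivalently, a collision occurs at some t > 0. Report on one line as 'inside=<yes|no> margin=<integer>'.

d = (10, 4),  |d|² = 116;  R = 2+4 = 6,  c = 116−6² = 80
v_rel = (13, 15),  |v_rel|² = 394;  v_rel·d = (13)·(10) + (15)·(4) = 190
394·t² − 380·t + 80 = 0  ⇒  m = 190² − 394·80 = 4580
m = 4580 > 0,  v_rel·d = 190 > 0  ⇒  inside

inside=yes margin=4580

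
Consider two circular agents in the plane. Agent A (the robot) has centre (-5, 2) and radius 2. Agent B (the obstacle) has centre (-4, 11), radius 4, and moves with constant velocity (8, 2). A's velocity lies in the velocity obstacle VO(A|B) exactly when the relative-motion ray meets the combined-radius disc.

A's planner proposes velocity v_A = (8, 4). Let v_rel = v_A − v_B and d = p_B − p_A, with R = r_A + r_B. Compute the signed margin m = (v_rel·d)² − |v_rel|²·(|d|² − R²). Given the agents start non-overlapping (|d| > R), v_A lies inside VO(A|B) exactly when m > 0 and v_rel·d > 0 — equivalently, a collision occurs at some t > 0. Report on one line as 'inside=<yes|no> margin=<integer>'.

d = (1, 9),  |d|² = 82;  R = 2+4 = 6,  c = 82−6² = 46
v_rel = (0, 2),  |v_rel|² = 4;  v_rel·d = (0)·(1) + (2)·(9) = 18
4·t² − 36·t + 46 = 0  ⇒  m = 18² − 4·46 = 140
m = 140 > 0,  v_rel·d = 18 > 0  ⇒  inside

inside=yes margin=140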